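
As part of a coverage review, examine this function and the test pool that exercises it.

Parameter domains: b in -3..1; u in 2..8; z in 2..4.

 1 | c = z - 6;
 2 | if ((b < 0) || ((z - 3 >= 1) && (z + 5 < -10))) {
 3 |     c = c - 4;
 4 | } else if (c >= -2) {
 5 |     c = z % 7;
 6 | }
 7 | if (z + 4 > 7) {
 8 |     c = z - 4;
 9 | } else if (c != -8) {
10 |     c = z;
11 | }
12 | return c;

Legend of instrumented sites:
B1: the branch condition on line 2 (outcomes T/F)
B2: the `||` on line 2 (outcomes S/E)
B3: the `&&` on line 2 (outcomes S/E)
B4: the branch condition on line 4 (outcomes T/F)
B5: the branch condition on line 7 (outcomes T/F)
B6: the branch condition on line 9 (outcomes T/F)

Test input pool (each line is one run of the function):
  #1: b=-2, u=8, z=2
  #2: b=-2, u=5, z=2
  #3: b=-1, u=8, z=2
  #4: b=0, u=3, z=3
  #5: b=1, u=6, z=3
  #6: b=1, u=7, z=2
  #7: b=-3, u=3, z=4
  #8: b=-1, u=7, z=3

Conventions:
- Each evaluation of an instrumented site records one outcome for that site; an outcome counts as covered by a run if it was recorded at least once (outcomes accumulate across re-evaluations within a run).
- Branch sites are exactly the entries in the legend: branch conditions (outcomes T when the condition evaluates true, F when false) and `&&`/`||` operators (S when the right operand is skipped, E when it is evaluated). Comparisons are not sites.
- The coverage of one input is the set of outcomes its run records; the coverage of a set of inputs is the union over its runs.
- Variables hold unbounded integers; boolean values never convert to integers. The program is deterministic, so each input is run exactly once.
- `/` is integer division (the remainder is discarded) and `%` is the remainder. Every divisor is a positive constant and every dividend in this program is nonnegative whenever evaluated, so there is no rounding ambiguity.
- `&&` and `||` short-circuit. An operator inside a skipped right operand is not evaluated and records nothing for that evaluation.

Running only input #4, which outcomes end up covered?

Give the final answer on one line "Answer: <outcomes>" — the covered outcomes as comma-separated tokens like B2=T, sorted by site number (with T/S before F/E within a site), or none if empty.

Tracing the run of input #4 (b=0, u=3, z=3):
  B2->E, B3->S, B1->F, B4->F, B5->F, B6->T
distinct outcomes covered: B1=F, B2=E, B3=S, B4=F, B5=F, B6=T

Answer: B1=F, B2=E, B3=S, B4=F, B5=F, B6=T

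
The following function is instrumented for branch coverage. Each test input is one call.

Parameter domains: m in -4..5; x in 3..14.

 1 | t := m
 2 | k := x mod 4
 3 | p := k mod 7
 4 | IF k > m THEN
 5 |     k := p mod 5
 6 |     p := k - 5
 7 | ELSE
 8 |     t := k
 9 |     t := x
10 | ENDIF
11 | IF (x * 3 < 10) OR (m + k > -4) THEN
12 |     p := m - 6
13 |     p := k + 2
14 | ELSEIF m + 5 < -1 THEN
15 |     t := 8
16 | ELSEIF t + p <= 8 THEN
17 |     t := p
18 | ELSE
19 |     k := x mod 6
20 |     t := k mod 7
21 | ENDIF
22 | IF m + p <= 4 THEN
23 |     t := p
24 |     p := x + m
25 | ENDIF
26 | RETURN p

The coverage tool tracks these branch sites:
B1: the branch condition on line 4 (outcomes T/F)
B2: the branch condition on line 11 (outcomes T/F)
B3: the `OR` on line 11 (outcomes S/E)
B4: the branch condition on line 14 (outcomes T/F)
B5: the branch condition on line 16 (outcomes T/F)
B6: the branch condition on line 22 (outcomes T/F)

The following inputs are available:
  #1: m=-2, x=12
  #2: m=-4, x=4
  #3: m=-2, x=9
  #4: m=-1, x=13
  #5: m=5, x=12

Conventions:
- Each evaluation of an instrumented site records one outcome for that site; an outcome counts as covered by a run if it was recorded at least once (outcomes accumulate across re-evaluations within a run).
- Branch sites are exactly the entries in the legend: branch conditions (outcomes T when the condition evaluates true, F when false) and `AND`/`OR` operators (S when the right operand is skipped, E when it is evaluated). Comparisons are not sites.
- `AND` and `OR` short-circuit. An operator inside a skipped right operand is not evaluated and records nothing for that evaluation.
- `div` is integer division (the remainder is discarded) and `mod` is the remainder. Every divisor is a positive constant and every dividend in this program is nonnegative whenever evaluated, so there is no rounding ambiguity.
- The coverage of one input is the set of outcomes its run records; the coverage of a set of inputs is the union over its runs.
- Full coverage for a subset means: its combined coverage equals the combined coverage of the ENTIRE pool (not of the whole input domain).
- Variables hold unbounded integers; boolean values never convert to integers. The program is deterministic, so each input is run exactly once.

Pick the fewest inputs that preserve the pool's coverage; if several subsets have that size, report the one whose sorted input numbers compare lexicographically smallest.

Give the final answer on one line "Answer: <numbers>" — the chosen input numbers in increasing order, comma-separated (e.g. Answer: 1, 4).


input #1, m=-2, x=12: events B1->T, B3->E, B2->T, B6->T; outcomes B1=T, B2=T, B3=E, B6=T
input #2, m=-4, x=4: events B1->T, B3->E, B2->F, B4->F, B5->T, B6->T; outcomes B1=T, B2=F, B3=E, B4=F, B5=T, B6=T
input #3, m=-2, x=9: events B1->T, B3->E, B2->T, B6->T; outcomes B1=T, B2=T, B3=E, B6=T
input #4, m=-1, x=13: events B1->T, B3->E, B2->T, B6->T; outcomes B1=T, B2=T, B3=E, B6=T
input #5, m=5, x=12: events B1->F, B3->E, B2->T, B6->F; outcomes B1=F, B2=T, B3=E, B6=F
pool-wide coverage (9 outcomes): B1=T, B1=F, B2=T, B2=F, B3=E, B4=F, B5=T, B6=T, B6=F
checked all size-1 subsets: none covers 9 outcomes (max 6/9)
inputs {2, 5} (size 2) cover everything; no size-2 subset with a lexicographically smaller index list covers all 9
Answer: 2, 5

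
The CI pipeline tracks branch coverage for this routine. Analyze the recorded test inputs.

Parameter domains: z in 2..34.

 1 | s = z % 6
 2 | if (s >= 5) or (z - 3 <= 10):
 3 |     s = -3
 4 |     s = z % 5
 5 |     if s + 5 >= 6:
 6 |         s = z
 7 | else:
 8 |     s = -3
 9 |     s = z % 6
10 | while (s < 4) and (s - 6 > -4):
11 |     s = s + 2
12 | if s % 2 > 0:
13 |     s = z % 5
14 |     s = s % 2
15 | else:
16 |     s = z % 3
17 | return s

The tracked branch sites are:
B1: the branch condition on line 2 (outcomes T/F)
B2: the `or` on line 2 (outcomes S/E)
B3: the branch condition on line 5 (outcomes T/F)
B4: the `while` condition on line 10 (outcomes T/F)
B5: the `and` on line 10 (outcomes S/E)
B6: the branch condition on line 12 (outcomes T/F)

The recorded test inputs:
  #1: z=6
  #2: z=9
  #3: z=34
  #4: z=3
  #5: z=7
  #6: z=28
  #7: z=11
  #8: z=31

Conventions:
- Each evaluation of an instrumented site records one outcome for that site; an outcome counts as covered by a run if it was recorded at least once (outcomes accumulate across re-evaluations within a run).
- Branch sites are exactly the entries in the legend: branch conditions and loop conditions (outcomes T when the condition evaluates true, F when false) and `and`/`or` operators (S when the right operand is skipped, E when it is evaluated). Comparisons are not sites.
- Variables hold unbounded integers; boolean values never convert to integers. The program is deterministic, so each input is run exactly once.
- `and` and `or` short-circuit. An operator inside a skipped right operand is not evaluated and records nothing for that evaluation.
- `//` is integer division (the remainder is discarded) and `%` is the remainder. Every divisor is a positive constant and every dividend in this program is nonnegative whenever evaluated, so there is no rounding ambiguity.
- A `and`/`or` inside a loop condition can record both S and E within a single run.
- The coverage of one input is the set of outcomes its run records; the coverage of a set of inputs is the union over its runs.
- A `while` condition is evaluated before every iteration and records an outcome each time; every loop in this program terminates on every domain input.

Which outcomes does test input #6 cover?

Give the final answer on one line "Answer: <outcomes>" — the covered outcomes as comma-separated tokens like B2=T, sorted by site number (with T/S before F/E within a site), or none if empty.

Simulating input #6 (z=28) step by step:
  B2->E, B1->F, B5->S, B4->F, B6->F
collecting distinct outcomes: B1=F, B2=E, B4=F, B5=S, B6=F

Answer: B1=F, B2=E, B4=F, B5=S, B6=F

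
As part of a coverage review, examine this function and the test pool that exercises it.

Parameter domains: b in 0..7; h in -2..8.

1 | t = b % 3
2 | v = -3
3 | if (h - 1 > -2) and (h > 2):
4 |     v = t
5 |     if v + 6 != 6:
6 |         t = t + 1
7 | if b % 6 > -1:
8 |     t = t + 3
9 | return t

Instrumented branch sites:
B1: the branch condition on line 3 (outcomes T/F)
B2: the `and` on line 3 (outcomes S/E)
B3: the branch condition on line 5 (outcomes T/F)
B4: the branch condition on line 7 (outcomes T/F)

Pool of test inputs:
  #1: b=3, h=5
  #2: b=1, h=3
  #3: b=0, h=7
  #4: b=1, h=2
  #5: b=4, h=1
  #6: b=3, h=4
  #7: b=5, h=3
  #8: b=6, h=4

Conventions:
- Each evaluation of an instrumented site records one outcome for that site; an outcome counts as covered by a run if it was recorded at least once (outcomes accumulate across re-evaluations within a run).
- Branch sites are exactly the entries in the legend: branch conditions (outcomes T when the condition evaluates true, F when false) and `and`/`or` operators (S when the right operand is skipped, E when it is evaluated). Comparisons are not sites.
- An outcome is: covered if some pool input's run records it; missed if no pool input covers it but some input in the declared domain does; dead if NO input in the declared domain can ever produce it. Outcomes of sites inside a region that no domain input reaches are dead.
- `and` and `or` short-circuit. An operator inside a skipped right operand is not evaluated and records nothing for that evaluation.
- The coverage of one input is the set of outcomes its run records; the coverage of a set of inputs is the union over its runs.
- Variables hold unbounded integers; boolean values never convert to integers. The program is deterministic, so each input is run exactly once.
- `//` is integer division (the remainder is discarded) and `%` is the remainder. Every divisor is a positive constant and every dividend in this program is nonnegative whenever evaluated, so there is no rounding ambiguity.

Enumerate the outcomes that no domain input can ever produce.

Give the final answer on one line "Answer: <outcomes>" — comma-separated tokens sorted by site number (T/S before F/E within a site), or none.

running all 88 domain inputs and tallying outcomes:
  B4=F: zero occurrences over every domain input -> dead
  reachable outcomes have witnesses, e.g. B1=T (e.g. b=0, h=3), B1=F (e.g. b=0, h=-2), B2=S (e.g. b=0, h=-2), B2=E (e.g. b=0, h=0)

Answer: B4=F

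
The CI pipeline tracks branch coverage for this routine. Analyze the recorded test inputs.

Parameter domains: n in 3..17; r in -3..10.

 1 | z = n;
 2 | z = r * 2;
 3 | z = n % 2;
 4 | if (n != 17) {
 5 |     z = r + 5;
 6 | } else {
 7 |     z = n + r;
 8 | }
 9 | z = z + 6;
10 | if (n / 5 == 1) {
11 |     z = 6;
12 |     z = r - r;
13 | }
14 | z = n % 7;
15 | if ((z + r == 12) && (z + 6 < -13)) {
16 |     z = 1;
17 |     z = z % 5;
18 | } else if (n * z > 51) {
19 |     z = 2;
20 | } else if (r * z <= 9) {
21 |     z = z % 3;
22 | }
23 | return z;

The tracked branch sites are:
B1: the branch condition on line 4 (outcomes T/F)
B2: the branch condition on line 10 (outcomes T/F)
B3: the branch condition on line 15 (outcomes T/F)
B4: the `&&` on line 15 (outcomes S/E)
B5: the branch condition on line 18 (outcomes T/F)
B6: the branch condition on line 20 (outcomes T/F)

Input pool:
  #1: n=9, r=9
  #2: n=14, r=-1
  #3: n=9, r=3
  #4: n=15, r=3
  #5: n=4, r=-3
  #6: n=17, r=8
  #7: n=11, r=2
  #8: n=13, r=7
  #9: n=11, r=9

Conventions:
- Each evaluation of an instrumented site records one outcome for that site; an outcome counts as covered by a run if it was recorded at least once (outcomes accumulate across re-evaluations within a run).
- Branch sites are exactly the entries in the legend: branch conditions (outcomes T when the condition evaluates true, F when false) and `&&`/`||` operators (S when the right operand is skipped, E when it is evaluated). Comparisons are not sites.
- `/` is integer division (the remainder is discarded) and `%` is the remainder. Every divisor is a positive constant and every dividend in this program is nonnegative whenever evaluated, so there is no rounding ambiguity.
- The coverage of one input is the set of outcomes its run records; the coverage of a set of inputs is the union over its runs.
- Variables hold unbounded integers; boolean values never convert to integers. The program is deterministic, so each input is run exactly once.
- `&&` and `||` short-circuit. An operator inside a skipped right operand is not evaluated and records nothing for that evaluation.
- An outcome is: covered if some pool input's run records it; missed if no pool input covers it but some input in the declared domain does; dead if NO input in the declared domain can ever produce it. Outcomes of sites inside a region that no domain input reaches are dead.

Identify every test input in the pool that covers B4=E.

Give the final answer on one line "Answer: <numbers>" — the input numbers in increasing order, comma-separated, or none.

input #1 (n=9, r=9): does not produce B4=E
input #2 (n=14, r=-1): does not produce B4=E
input #3 (n=9, r=3): does not produce B4=E
input #4 (n=15, r=3): does not produce B4=E
input #5 (n=4, r=-3): does not produce B4=E
input #6 (n=17, r=8): does not produce B4=E
input #7 (n=11, r=2): does not produce B4=E
input #8 (n=13, r=7): does not produce B4=E
input #9 (n=11, r=9): does not produce B4=E

Answer: none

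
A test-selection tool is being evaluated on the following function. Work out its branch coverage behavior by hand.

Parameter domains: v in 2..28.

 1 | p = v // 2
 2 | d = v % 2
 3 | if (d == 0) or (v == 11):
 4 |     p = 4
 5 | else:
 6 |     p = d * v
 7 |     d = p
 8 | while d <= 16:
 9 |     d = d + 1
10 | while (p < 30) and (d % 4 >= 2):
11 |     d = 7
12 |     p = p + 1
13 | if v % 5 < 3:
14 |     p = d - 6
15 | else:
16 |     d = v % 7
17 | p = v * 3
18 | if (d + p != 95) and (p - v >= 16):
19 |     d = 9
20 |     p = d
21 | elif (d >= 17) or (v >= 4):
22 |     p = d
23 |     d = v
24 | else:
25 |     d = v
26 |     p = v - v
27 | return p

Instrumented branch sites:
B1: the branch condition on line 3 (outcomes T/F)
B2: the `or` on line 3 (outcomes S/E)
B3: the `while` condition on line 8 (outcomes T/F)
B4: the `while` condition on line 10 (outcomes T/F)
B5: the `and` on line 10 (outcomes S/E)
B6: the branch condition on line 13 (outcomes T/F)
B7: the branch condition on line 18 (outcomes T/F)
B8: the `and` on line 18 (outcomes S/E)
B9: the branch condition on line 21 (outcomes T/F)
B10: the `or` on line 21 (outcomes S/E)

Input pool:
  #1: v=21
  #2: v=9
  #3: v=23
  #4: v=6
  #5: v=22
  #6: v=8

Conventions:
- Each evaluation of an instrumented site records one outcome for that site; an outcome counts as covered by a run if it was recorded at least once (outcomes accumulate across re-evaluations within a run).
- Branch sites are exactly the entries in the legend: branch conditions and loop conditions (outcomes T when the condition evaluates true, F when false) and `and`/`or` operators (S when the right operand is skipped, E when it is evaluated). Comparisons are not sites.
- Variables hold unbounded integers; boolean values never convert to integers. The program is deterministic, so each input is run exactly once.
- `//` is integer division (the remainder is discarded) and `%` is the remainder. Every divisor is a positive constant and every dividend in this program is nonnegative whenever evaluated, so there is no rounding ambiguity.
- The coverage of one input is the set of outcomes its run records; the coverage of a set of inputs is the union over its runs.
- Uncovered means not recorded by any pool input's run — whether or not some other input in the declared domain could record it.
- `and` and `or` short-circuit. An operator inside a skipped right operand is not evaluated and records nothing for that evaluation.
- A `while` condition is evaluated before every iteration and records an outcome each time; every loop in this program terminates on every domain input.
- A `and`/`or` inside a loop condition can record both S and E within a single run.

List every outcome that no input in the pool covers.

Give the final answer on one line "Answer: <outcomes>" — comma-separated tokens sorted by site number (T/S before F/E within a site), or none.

#1 (v=21) -> B2->E, B1->F, B3->F, B5->E, B4->F, B6->T, B8->E, B7->T; covered: B1=F, B2=E, B3=F, B4=F, B5=E, B6=T, B7=T, B8=E
#2 (v=9) -> B2->E, B1->F, B3->T, B3->T, B3->T, B3->T, B3->T, B3->T, B3->T, B3->T, B3->F, B5->E, B4->F, B6->F, ...; covered: B1=F, B2=E, B3=T, B3=F, B4=F, B5=E, B6=F, B7=T, B8=E
#3 (v=23) -> B2->E, B1->F, B3->F, B5->E, B4->T, B5->E, B4->T, B5->E, B4->T, B5->E, B4->T, B5->E, B4->T, B5->E, ...; covered: B1=F, B2=E, B3=F, B4=T, B4=F, B5=S, B5=E, B6=F, B7=T, B8=E
#4 (v=6) -> B2->S, B1->T, B3->T, B3->T, B3->T, B3->T, B3->T, B3->T, B3->T, B3->T, B3->T, B3->T, B3->T, B3->T, ...; covered: B1=T, B2=S, B3=T, B3=F, B4=F, B5=E, B6=T, B7=F, B8=E, B9=T, B10=S
#5 (v=22) -> B2->S, B1->T, B3->T, B3->T, B3->T, B3->T, B3->T, B3->T, B3->T, B3->T, B3->T, B3->T, B3->T, B3->T, ...; covered: B1=T, B2=S, B3=T, B3=F, B4=F, B5=E, B6=T, B7=T, B8=E
#6 (v=8) -> B2->S, B1->T, B3->T, B3->T, B3->T, B3->T, B3->T, B3->T, B3->T, B3->T, B3->T, B3->T, B3->T, B3->T, ...; covered: B1=T, B2=S, B3=T, B3=F, B4=F, B5=E, B6=F, B7=T, B8=E
union over the pool: B1=T, B1=F, B2=S, B2=E, B3=T, B3=F, B4=T, B4=F, B5=S, B5=E, B6=T, B6=F, B7=T, B7=F, B8=E, B9=T, B10=S
uncovered (3 of 20): B8=S, B9=F, B10=E

Answer: B8=S, B9=F, B10=E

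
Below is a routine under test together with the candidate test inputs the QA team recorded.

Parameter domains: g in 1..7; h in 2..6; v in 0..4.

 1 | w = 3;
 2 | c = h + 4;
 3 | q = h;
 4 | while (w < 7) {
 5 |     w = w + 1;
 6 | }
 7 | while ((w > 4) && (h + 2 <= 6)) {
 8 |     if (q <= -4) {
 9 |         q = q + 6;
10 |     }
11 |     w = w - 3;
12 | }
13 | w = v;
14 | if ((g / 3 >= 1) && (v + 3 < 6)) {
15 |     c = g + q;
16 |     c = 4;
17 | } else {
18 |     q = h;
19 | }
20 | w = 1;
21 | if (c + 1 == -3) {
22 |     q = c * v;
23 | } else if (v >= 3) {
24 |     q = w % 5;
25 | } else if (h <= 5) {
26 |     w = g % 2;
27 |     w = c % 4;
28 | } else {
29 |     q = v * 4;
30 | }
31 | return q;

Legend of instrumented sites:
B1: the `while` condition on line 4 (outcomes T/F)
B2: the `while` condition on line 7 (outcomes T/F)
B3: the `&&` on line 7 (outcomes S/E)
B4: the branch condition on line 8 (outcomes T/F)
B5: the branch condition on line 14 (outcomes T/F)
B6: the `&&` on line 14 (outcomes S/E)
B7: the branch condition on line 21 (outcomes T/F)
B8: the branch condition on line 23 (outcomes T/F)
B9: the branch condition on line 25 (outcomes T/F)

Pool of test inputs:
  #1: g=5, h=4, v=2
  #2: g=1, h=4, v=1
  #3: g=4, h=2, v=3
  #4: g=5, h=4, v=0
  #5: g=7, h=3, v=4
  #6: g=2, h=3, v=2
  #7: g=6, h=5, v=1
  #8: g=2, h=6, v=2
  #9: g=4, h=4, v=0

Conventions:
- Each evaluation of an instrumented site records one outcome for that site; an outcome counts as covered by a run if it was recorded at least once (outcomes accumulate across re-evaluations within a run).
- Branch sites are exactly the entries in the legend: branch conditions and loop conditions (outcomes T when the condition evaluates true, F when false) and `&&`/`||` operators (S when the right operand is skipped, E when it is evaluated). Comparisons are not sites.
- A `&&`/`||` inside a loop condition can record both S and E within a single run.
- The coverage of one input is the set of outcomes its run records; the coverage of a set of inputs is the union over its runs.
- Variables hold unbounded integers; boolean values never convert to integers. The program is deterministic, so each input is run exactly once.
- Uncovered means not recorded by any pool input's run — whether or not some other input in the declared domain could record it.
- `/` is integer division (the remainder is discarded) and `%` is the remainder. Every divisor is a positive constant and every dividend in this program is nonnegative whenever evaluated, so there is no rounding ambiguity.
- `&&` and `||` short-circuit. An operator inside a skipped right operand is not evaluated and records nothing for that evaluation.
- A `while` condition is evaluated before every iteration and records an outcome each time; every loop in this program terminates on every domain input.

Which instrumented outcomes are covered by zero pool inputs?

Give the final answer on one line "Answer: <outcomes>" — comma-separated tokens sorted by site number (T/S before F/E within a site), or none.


run #1 (g=5, h=4, v=2) runs B1->T, B1->T, B1->T, B1->T, B1->F, B3->E, B2->T, B4->F, B3->S, B2->F, B6->E, B5->T, B7->F, B8->F, ...; records B1=T, B1=F, B2=T, B2=F, B3=S, B3=E, B4=F, B5=T, B6=E, B7=F, B8=F, B9=T
run #2 (g=1, h=4, v=1) runs B1->T, B1->T, B1->T, B1->T, B1->F, B3->E, B2->T, B4->F, B3->S, B2->F, B6->S, B5->F, B7->F, B8->F, ...; records B1=T, B1=F, B2=T, B2=F, B3=S, B3=E, B4=F, B5=F, B6=S, B7=F, B8=F, B9=T
run #3 (g=4, h=2, v=3) runs B1->T, B1->T, B1->T, B1->T, B1->F, B3->E, B2->T, B4->F, B3->S, B2->F, B6->E, B5->F, B7->F, B8->T; records B1=T, B1=F, B2=T, B2=F, B3=S, B3=E, B4=F, B5=F, B6=E, B7=F, B8=T
run #4 (g=5, h=4, v=0) runs B1->T, B1->T, B1->T, B1->T, B1->F, B3->E, B2->T, B4->F, B3->S, B2->F, B6->E, B5->T, B7->F, B8->F, ...; records B1=T, B1=F, B2=T, B2=F, B3=S, B3=E, B4=F, B5=T, B6=E, B7=F, B8=F, B9=T
run #5 (g=7, h=3, v=4) runs B1->T, B1->T, B1->T, B1->T, B1->F, B3->E, B2->T, B4->F, B3->S, B2->F, B6->E, B5->F, B7->F, B8->T; records B1=T, B1=F, B2=T, B2=F, B3=S, B3=E, B4=F, B5=F, B6=E, B7=F, B8=T
run #6 (g=2, h=3, v=2) runs B1->T, B1->T, B1->T, B1->T, B1->F, B3->E, B2->T, B4->F, B3->S, B2->F, B6->S, B5->F, B7->F, B8->F, ...; records B1=T, B1=F, B2=T, B2=F, B3=S, B3=E, B4=F, B5=F, B6=S, B7=F, B8=F, B9=T
run #7 (g=6, h=5, v=1) runs B1->T, B1->T, B1->T, B1->T, B1->F, B3->E, B2->F, B6->E, B5->T, B7->F, B8->F, B9->T; records B1=T, B1=F, B2=F, B3=E, B5=T, B6=E, B7=F, B8=F, B9=T
run #8 (g=2, h=6, v=2) runs B1->T, B1->T, B1->T, B1->T, B1->F, B3->E, B2->F, B6->S, B5->F, B7->F, B8->F, B9->F; records B1=T, B1=F, B2=F, B3=E, B5=F, B6=S, B7=F, B8=F, B9=F
run #9 (g=4, h=4, v=0) runs B1->T, B1->T, B1->T, B1->T, B1->F, B3->E, B2->T, B4->F, B3->S, B2->F, B6->E, B5->T, B7->F, B8->F, ...; records B1=T, B1=F, B2=T, B2=F, B3=S, B3=E, B4=F, B5=T, B6=E, B7=F, B8=F, B9=T
union over the pool: B1=T, B1=F, B2=T, B2=F, B3=S, B3=E, B4=F, B5=T, B5=F, B6=S, B6=E, B7=F, B8=T, B8=F, B9=T, B9=F
uncovered (2 of 18): B4=T, B7=T
Answer: B4=T, B7=T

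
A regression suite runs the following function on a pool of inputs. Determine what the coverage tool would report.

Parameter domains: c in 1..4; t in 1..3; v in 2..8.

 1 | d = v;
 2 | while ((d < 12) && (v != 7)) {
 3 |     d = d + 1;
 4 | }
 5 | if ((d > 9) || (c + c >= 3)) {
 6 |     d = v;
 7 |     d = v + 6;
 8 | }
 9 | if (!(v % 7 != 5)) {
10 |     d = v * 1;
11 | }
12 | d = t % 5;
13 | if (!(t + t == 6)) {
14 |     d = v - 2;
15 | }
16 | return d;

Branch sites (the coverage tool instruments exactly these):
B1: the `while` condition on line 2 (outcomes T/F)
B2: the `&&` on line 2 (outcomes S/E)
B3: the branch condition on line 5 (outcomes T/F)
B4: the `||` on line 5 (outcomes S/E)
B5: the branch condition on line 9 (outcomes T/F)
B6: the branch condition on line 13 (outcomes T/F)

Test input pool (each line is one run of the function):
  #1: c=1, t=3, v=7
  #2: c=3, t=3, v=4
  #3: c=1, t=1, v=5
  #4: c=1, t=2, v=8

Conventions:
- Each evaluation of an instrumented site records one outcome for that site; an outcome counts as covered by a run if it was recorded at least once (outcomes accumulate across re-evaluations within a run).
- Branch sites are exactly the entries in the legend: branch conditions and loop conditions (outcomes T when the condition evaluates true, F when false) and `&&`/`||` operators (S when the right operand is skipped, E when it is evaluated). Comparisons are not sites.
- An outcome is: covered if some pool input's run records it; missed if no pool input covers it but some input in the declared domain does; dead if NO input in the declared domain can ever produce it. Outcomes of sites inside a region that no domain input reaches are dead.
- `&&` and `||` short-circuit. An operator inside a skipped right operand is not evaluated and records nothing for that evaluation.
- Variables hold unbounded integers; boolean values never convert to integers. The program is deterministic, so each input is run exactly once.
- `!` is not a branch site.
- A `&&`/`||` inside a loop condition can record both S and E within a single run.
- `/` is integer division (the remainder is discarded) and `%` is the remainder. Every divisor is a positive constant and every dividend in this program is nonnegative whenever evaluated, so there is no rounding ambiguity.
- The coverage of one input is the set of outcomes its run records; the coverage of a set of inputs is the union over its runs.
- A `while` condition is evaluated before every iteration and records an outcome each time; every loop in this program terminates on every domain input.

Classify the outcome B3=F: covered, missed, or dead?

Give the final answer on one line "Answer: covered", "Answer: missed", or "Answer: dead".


B3=F is recorded by pool input(s) 1 -> covered
Answer: covered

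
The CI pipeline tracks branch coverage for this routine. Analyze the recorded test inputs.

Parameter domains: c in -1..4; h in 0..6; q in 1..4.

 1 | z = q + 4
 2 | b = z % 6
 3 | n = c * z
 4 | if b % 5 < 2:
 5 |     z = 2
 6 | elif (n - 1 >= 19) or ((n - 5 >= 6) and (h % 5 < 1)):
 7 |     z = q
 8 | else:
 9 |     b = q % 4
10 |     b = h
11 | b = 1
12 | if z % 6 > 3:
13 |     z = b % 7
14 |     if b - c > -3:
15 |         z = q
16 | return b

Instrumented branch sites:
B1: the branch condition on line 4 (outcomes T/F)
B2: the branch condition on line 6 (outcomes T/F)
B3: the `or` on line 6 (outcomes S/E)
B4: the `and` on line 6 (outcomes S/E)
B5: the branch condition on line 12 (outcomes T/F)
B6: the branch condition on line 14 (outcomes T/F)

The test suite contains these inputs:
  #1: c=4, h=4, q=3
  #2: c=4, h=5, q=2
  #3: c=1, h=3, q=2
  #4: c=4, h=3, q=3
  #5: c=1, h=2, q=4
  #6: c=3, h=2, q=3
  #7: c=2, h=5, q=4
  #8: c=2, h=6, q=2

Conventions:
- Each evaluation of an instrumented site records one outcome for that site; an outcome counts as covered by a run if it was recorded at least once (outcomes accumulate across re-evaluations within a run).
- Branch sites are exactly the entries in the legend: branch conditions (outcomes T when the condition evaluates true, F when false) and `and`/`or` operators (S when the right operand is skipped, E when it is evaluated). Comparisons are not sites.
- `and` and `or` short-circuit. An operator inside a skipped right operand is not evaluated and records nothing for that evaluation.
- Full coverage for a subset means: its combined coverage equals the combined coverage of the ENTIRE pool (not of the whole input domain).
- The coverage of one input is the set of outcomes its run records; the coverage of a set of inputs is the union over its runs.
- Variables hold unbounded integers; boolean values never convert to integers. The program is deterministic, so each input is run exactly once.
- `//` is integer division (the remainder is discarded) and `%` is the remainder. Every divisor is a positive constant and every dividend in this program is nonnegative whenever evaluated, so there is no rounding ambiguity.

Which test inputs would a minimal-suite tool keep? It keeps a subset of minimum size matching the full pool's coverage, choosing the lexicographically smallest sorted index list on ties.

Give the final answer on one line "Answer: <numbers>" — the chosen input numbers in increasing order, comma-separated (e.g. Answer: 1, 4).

input #1, c=4, h=4, q=3: events B1->T, B5->F; outcomes B1=T, B5=F
input #2, c=4, h=5, q=2: events B1->T, B5->F; outcomes B1=T, B5=F
input #3, c=1, h=3, q=2: events B1->T, B5->F; outcomes B1=T, B5=F
input #4, c=4, h=3, q=3: events B1->T, B5->F; outcomes B1=T, B5=F
input #5, c=1, h=2, q=4: events B1->F, B3->E, B4->S, B2->F, B5->F; outcomes B1=F, B2=F, B3=E, B4=S, B5=F
input #6, c=3, h=2, q=3: events B1->T, B5->F; outcomes B1=T, B5=F
input #7, c=2, h=5, q=4: events B1->F, B3->E, B4->E, B2->T, B5->T, B6->T; outcomes B1=F, B2=T, B3=E, B4=E, B5=T, B6=T
input #8, c=2, h=6, q=2: events B1->T, B5->F; outcomes B1=T, B5=F
union over all inputs: B1=T, B1=F, B2=T, B2=F, B3=E, B4=S, B4=E, B5=T, B5=F, B6=T (10 outcomes)
no size-1 subset reaches all 10 outcomes (best union: 6/10)
no size-2 subset reaches all 10 outcomes (best union: 9/10)
at size 3, {1, 5, 7} reaches all 10 outcomes; every lexicographically earlier size-3 subset fails

Answer: 1, 5, 7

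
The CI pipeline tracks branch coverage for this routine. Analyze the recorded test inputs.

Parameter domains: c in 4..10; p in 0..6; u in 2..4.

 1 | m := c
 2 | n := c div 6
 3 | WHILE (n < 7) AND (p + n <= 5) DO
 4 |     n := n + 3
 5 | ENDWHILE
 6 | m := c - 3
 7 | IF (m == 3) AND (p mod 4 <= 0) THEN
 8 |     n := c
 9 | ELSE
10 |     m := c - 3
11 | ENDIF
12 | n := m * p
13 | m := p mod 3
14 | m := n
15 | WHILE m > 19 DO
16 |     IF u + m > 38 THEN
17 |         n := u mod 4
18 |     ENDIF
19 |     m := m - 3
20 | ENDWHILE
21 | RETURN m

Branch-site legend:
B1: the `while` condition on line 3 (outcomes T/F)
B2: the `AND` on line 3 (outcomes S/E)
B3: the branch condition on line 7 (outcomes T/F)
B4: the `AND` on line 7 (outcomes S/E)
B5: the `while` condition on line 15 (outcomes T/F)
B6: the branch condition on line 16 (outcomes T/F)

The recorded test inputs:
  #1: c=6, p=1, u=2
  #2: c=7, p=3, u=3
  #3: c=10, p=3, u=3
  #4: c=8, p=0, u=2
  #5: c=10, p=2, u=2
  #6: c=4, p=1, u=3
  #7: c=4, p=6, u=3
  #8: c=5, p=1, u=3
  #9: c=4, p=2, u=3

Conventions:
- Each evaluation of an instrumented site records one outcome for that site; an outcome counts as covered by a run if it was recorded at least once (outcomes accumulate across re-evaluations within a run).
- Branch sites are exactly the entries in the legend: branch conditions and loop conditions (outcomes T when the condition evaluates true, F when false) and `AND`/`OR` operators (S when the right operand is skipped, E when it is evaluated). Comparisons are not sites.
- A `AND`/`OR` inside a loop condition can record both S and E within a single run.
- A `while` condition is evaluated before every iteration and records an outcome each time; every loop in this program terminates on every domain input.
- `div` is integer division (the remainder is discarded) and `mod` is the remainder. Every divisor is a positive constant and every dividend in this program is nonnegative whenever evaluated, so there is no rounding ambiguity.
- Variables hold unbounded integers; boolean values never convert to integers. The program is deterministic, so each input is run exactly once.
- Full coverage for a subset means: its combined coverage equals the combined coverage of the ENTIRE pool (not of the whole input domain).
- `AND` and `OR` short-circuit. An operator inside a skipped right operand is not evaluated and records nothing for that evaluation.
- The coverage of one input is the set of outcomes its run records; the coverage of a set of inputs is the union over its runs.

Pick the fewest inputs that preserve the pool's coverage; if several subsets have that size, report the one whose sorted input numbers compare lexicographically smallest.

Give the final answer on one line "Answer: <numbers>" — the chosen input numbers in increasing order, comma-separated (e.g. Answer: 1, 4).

input #1 (c=6, p=1, u=2): events B2->E, B1->T, B2->E, B1->T, B2->S, B1->F, B4->E, B3->F, B5->F; covers B1=T, B1=F, B2=S, B2=E, B3=F, B4=E, B5=F
input #2 (c=7, p=3, u=3): events B2->E, B1->T, B2->E, B1->F, B4->S, B3->F, B5->F; covers B1=T, B1=F, B2=E, B3=F, B4=S, B5=F
input #3 (c=10, p=3, u=3): events B2->E, B1->T, B2->E, B1->F, B4->S, B3->F, B5->T, B6->F, B5->F; covers B1=T, B1=F, B2=E, B3=F, B4=S, B5=T, B5=F, B6=F
input #4 (c=8, p=0, u=2): events B2->E, B1->T, B2->E, B1->T, B2->S, B1->F, B4->S, B3->F, B5->F; covers B1=T, B1=F, B2=S, B2=E, B3=F, B4=S, B5=F
input #5 (c=10, p=2, u=2): events B2->E, B1->T, B2->E, B1->F, B4->S, B3->F, B5->F; covers B1=T, B1=F, B2=E, B3=F, B4=S, B5=F
input #6 (c=4, p=1, u=3): events B2->E, B1->T, B2->E, B1->T, B2->E, B1->F, B4->S, B3->F, B5->F; covers B1=T, B1=F, B2=E, B3=F, B4=S, B5=F
input #7 (c=4, p=6, u=3): events B2->E, B1->F, B4->S, B3->F, B5->F; covers B1=F, B2=E, B3=F, B4=S, B5=F
input #8 (c=5, p=1, u=3): events B2->E, B1->T, B2->E, B1->T, B2->E, B1->F, B4->S, B3->F, B5->F; covers B1=T, B1=F, B2=E, B3=F, B4=S, B5=F
input #9 (c=4, p=2, u=3): events B2->E, B1->T, B2->E, B1->T, B2->E, B1->F, B4->S, B3->F, B5->F; covers B1=T, B1=F, B2=E, B3=F, B4=S, B5=F
pool-wide coverage (10 outcomes): B1=T, B1=F, B2=S, B2=E, B3=F, B4=S, B4=E, B5=T, B5=F, B6=F
size 1 is not enough: best union over all size-1 subsets is 8/10
size 2: inputs {1, 3} cover all 10 outcomes, and no lexicographically smaller subset of this size does

Answer: 1, 3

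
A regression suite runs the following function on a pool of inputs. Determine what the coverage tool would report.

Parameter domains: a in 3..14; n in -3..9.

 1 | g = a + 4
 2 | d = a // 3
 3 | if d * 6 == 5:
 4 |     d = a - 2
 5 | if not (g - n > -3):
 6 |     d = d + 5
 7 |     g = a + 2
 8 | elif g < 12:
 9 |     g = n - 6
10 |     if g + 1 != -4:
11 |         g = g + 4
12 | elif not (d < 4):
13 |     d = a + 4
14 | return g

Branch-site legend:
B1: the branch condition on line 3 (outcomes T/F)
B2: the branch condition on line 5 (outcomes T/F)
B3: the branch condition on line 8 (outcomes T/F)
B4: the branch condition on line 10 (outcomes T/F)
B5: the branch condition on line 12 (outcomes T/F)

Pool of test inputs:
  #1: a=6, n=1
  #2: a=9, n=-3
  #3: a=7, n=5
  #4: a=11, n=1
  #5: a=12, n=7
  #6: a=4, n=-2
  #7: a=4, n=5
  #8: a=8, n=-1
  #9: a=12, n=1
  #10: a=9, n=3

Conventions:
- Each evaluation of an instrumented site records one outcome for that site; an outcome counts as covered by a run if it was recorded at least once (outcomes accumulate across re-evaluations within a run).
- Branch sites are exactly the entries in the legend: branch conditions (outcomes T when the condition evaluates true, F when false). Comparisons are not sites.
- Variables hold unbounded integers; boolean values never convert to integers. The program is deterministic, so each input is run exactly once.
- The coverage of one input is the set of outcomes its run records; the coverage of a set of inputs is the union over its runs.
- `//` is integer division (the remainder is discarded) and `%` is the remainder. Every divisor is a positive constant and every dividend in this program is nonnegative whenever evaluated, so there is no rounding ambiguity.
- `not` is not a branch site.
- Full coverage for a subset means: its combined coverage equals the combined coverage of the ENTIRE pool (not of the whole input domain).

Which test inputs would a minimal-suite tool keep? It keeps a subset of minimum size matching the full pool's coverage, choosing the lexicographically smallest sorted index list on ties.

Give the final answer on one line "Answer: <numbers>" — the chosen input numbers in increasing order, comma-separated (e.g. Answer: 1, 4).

#1 (a=6, n=1) -> covered: B1=F, B2=F, B3=T, B4=F
#2 (a=9, n=-3) -> covered: B1=F, B2=F, B3=F, B5=F
#3 (a=7, n=5) -> covered: B1=F, B2=F, B3=T, B4=T
#4 (a=11, n=1) -> covered: B1=F, B2=F, B3=F, B5=F
#5 (a=12, n=7) -> covered: B1=F, B2=F, B3=F, B5=T
#6 (a=4, n=-2) -> covered: B1=F, B2=F, B3=T, B4=T
#7 (a=4, n=5) -> covered: B1=F, B2=F, B3=T, B4=T
#8 (a=8, n=-1) -> covered: B1=F, B2=F, B3=F, B5=F
#9 (a=12, n=1) -> covered: B1=F, B2=F, B3=F, B5=T
#10 (a=9, n=3) -> covered: B1=F, B2=F, B3=F, B5=F
together the pool reaches 8 outcomes: B1=F, B2=F, B3=T, B3=F, B4=T, B4=F, B5=T, B5=F
checked all size-1 subsets: none covers 8 outcomes (max 4/8)
checked all size-2 subsets: none covers 8 outcomes (max 6/8)
checked all size-3 subsets: none covers 8 outcomes (max 7/8)
size 4: inputs {1, 2, 3, 5} cover all 8 outcomes, and no lexicographically smaller subset of this size does

Answer: 1, 2, 3, 5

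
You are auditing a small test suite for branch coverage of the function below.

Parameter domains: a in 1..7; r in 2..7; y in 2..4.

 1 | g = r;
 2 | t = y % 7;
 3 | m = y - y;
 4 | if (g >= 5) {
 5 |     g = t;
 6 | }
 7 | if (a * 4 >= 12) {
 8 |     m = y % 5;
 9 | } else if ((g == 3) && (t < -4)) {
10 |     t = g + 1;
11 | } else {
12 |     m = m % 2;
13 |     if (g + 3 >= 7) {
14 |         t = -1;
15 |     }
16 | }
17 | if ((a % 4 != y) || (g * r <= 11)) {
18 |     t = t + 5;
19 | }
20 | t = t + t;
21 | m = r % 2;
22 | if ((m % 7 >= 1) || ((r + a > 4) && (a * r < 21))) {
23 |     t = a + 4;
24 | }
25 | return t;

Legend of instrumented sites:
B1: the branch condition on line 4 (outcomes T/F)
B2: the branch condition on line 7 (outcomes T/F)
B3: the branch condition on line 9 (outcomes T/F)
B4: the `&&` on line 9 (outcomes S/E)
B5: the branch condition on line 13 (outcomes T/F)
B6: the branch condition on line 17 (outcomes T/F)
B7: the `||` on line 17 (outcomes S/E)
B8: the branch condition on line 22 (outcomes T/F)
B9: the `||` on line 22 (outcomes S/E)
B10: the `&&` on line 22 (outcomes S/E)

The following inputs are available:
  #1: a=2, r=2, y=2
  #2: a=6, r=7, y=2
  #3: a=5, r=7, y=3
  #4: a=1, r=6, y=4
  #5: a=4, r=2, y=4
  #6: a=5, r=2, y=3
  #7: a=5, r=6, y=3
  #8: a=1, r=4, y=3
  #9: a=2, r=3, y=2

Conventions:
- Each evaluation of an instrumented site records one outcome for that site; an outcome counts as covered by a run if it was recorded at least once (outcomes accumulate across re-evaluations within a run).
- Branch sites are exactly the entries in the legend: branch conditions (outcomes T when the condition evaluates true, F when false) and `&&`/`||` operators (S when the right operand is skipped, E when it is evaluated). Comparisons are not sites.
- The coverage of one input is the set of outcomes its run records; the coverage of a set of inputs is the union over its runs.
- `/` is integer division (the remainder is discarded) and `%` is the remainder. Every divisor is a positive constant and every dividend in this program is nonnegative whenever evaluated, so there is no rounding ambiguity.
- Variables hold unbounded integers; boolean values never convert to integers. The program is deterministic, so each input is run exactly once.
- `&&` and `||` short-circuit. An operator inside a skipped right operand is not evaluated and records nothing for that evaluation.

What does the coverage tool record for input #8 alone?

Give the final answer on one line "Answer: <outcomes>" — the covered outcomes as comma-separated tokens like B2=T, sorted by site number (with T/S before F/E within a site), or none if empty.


Tracing the run of input #8 (a=1, r=4, y=3):
  B1->F, B2->F, B4->S, B3->F, B5->T, B7->S, B6->T, B9->E, B10->E, B8->T
distinct outcomes covered: B1=F, B2=F, B3=F, B4=S, B5=T, B6=T, B7=S, B8=T, B9=E, B10=E
Answer: B1=F, B2=F, B3=F, B4=S, B5=T, B6=T, B7=S, B8=T, B9=E, B10=E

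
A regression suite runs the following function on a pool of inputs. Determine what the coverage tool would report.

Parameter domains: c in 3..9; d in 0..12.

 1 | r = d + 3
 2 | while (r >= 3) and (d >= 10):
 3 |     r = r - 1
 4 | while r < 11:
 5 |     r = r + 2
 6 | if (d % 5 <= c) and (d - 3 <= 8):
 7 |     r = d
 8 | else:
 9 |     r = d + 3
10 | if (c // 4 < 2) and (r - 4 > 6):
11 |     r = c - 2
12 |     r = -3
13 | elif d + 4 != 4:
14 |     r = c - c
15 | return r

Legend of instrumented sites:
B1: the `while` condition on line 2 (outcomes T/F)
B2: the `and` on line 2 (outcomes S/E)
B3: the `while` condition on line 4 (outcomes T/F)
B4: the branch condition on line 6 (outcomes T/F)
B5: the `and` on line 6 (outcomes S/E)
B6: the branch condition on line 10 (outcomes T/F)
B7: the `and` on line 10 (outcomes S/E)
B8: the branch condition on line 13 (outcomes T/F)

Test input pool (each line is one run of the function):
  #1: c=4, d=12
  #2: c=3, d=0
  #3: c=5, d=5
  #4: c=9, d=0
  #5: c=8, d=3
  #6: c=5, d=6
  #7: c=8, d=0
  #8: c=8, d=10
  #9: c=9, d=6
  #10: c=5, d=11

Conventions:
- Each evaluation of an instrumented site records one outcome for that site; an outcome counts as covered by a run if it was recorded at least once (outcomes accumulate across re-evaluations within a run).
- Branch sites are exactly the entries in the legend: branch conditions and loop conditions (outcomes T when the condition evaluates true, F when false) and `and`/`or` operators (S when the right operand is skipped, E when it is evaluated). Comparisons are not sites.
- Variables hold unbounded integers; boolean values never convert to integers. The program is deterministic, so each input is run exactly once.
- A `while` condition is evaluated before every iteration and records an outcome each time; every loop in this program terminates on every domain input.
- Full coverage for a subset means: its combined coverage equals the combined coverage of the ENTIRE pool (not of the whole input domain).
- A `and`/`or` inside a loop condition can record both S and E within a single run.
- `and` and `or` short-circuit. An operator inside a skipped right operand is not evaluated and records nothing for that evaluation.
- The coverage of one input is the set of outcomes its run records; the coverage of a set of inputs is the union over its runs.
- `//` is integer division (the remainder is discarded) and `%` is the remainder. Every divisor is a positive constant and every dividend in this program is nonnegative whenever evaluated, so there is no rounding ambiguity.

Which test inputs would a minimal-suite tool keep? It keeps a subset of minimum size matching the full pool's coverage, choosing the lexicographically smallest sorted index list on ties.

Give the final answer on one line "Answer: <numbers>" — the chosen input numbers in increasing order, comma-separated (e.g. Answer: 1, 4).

input #1, c=4, d=12: events B2->E, B1->T, B2->E, B1->T, B2->E, B1->T, B2->E, B1->T, B2->E, B1->T, B2->E, B1->T, B2->E, B1->T, ...; outcomes B1=T, B1=F, B2=S, B2=E, B3=T, B3=F, B4=F, B5=E, B6=T, B7=E
input #2, c=3, d=0: events B2->E, B1->F, B3->T, B3->T, B3->T, B3->T, B3->F, B5->E, B4->T, B7->E, B6->F, B8->F; outcomes B1=F, B2=E, B3=T, B3=F, B4=T, B5=E, B6=F, B7=E, B8=F
input #3, c=5, d=5: events B2->E, B1->F, B3->T, B3->T, B3->F, B5->E, B4->T, B7->E, B6->F, B8->T; outcomes B1=F, B2=E, B3=T, B3=F, B4=T, B5=E, B6=F, B7=E, B8=T
input #4, c=9, d=0: events B2->E, B1->F, B3->T, B3->T, B3->T, B3->T, B3->F, B5->E, B4->T, B7->S, B6->F, B8->F; outcomes B1=F, B2=E, B3=T, B3=F, B4=T, B5=E, B6=F, B7=S, B8=F
input #5, c=8, d=3: events B2->E, B1->F, B3->T, B3->T, B3->T, B3->F, B5->E, B4->T, B7->S, B6->F, B8->T; outcomes B1=F, B2=E, B3=T, B3=F, B4=T, B5=E, B6=F, B7=S, B8=T
input #6, c=5, d=6: events B2->E, B1->F, B3->T, B3->F, B5->E, B4->T, B7->E, B6->F, B8->T; outcomes B1=F, B2=E, B3=T, B3=F, B4=T, B5=E, B6=F, B7=E, B8=T
input #7, c=8, d=0: events B2->E, B1->F, B3->T, B3->T, B3->T, B3->T, B3->F, B5->E, B4->T, B7->S, B6->F, B8->F; outcomes B1=F, B2=E, B3=T, B3=F, B4=T, B5=E, B6=F, B7=S, B8=F
input #8, c=8, d=10: events B2->E, B1->T, B2->E, B1->T, B2->E, B1->T, B2->E, B1->T, B2->E, B1->T, B2->E, B1->T, B2->E, B1->T, ...; outcomes B1=T, B1=F, B2=S, B2=E, B3=T, B3=F, B4=T, B5=E, B6=F, B7=S, B8=T
input #9, c=9, d=6: events B2->E, B1->F, B3->T, B3->F, B5->E, B4->T, B7->S, B6->F, B8->T; outcomes B1=F, B2=E, B3=T, B3=F, B4=T, B5=E, B6=F, B7=S, B8=T
input #10, c=5, d=11: events B2->E, B1->T, B2->E, B1->T, B2->E, B1->T, B2->E, B1->T, B2->E, B1->T, B2->E, B1->T, B2->E, B1->T, ...; outcomes B1=T, B1=F, B2=S, B2=E, B3=T, B3=F, B4=T, B5=E, B6=T, B7=E
union over all inputs: B1=T, B1=F, B2=S, B2=E, B3=T, B3=F, B4=T, B4=F, B5=E, B6=T, B6=F, B7=S, B7=E, B8=T, B8=F (15 outcomes)
size 1 is not enough: best union over all size-1 subsets is 11/15
size 2 is not enough: best union over all size-2 subsets is 14/15
the canonical winner is {1, 2, 5}: size 3, full 15-outcome coverage, earliest index list among size-3 covers

Answer: 1, 2, 5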